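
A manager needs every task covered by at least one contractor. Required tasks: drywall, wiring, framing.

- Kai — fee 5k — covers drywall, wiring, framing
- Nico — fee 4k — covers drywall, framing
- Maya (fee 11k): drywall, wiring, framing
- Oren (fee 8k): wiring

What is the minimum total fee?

Kai alone covers drywall, wiring, framing — every task.
Total fee: 5.

5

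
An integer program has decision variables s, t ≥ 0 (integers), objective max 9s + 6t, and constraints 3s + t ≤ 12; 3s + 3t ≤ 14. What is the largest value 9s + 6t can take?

36

(s,t)=(4,0): 3·4+1·0=12≤12, 3·4+3·0=12≤14, objective 36.
(s,t)=(3,1): 3·3+1·1=10≤12, 3·3+3·1=12≤14, objective 33.
(s,t)=(2,2): 3·2+1·2=8≤12, 3·2+3·2=12≤14, objective 30.
No feasible integer point exceeds 36.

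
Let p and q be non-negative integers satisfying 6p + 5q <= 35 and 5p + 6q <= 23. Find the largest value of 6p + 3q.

24

(p,q)=(4,0): 6·4+5·0=24≤35, 5·4+6·0=20≤23, objective 24.
(p,q)=(3,1): 6·3+5·1=23≤35, 5·3+6·1=21≤23, objective 21.
(p,q)=(3,0): 6·3+5·0=18≤35, 5·3+6·0=15≤23, objective 18.
Maximum is 24 at (p,q)=(4,0).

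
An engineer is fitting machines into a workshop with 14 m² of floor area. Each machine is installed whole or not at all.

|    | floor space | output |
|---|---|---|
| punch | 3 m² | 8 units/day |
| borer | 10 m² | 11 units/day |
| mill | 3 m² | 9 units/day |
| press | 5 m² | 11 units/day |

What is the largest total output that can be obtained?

28

Treat it as a binary knapsack problem.
Take punch, mill, and press: floor space 3 + 3 + 5 = 11 ≤ 14, output 8 + 9 + 11 = 28.
No other feasible combination does better.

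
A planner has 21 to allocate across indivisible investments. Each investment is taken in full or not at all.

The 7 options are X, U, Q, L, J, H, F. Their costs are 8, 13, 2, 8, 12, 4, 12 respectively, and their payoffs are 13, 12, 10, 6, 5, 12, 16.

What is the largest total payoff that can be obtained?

38

Allowing fractional choices, the relaxed optimum would be about 44.3, but investments are indivisible.
Q + H + F: cost 2 + 4 + 12 = 18 ≤ 21, payoff 10 + 12 + 16 = 38.
X + Q + H: cost 8 + 2 + 4 = 14 ≤ 21, payoff 13 + 10 + 12 = 35.
U + Q + H: cost 13 + 2 + 4 = 19 ≤ 21, payoff 12 + 10 + 12 = 34.
Best is Q, H, and F with total payoff 38.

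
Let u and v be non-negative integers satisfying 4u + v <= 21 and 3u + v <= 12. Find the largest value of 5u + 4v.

(u,v)=(0,12): 4·0+1·12=12≤21, 3·0+1·12=12≤12, objective 48.
(u,v)=(0,11): 4·0+1·11=11≤21, 3·0+1·11=11≤12, objective 44.
Maximum is 48 at (u,v)=(0,12).

48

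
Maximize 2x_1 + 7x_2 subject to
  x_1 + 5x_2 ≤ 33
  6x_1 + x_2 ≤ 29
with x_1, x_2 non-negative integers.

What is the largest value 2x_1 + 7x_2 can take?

Relaxing integrality, the LP optimum is 48.52 at (x_1,x_2) = (3.86, 5.83), which is not an integer point.
(x_1,x_2)=(3,6): 1·3+5·6=33≤33, 6·3+1·6=24≤29, objective 48.
(x_1,x_2)=(2,6): 1·2+5·6=32≤33, 6·2+1·6=18≤29, objective 46.
(x_1,x_2)=(4,5): 1·4+5·5=29≤33, 6·4+1·5=29≤29, objective 43.
No feasible integer point exceeds 48.

48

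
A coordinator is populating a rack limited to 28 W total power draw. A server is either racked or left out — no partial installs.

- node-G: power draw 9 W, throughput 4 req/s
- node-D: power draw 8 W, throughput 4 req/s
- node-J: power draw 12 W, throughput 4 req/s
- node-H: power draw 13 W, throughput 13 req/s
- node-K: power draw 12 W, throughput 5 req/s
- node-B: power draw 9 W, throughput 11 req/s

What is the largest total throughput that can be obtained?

node-H + node-B: power draw 13 + 9 = 22 ≤ 28, throughput 13 + 11 = 24.
node-G + node-D + node-B: power draw 9 + 8 + 9 = 26 ≤ 28, throughput 4 + 4 + 11 = 19.
node-H + node-K: power draw 13 + 12 = 25 ≤ 28, throughput 13 + 5 = 18.
Best is node-H and node-B with total throughput 24.

24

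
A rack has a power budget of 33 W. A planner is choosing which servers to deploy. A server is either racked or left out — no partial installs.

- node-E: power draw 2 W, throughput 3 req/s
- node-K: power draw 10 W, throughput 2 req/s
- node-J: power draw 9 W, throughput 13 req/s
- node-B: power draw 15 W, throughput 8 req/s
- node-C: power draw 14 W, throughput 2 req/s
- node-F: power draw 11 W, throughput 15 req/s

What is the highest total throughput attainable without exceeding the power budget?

Take node-E, node-K, node-J, and node-F: power draw 2 + 10 + 9 + 11 = 32 ≤ 33, throughput 3 + 2 + 13 + 15 = 33.
No other feasible combination does better.

33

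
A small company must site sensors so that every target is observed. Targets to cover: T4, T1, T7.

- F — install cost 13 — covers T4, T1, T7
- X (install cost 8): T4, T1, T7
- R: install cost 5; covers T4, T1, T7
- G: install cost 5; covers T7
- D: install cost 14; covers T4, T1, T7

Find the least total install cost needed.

5

R alone covers T4, T1, T7 — every target.
Total install cost: 5.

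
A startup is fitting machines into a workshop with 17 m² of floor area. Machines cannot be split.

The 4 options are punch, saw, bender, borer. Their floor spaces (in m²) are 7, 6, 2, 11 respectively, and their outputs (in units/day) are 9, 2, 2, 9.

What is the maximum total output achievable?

13

Allowing fractional choices, the relaxed optimum would be about 17.5, but machines are indivisible.
punch + saw + bender: floor space 7 + 6 + 2 = 15 ≤ 17, output 9 + 2 + 2 = 13.
punch + bender: floor space 7 + 2 = 9 ≤ 17, output 9 + 2 = 11.
Best is punch, saw, and bender with total output 13.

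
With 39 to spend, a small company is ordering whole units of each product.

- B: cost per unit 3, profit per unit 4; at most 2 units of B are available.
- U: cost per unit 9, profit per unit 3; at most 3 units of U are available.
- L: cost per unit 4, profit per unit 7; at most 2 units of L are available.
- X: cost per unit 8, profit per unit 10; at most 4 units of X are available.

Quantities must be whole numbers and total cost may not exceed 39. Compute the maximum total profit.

L has the best ratio (7/4); taking only L gives at most 2×7 = 14 (stopped by the supply cap of 2).
Mixing does better — 2×B, 2×L, and 3×X: cost 38 ≤ 39, profit 2·4 + 2·7 + 3·10 = 52.

52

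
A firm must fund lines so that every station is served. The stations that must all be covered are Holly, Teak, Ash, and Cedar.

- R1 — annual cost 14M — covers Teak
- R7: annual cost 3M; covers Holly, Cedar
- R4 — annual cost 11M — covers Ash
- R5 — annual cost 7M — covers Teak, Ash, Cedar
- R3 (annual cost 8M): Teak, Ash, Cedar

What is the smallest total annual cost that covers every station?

Choose R7 and R5: together they cover Holly, Teak, Ash, Cedar — every station.
Total annual cost: 3 + 7 = 10.

10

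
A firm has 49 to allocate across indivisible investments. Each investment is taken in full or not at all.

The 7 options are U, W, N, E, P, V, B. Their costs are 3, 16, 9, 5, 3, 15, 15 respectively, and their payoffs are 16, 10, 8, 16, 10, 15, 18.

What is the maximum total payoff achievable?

75

U + W + E + P + B: cost 3 + 16 + 5 + 3 + 15 = 42 ≤ 49, payoff 16 + 10 + 16 + 10 + 18 = 70.
U + N + E + V + B: cost 3 + 9 + 5 + 15 + 15 = 47 ≤ 49, payoff 16 + 8 + 16 + 15 + 18 = 73.
U + E + P + V + B: cost 3 + 5 + 3 + 15 + 15 = 41 ≤ 49, payoff 16 + 16 + 10 + 15 + 18 = 75.
Best is U, E, P, V, and B with total payoff 75.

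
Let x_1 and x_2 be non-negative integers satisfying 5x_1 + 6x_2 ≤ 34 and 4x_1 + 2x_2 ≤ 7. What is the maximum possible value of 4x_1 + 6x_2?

Relaxing integrality, the LP optimum is 21.00 at (x_1,x_2) = (0, 3.5), which is not an integer point.
(x_1,x_2)=(0,3): 5·0+6·3=18≤34, 4·0+2·3=6≤7, objective 18.
(x_1,x_2)=(0,2): 5·0+6·2=12≤34, 4·0+2·2=4≤7, objective 12.
No feasible integer point exceeds 18.

18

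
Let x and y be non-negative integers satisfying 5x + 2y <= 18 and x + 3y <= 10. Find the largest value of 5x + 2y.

17

(x,y)=(3,1): 5·3+2·1=17≤18, 1·3+3·1=6≤10, objective 17.
(x,y)=(3,0): 5·3+2·0=15≤18, 1·3+3·0=3≤10, objective 15.
(x,y)=(2,2): 5·2+2·2=14≤18, 1·2+3·2=8≤10, objective 14.
Maximum is 17 at (x,y)=(3,1).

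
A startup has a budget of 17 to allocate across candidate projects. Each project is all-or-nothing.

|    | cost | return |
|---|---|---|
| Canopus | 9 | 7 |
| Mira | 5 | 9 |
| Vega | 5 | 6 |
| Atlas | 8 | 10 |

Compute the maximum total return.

19

Allowing fractional choices, the relaxed optimum would be about 23.8, but projects are indivisible.
Vega + Atlas: cost 5 + 8 = 13 ≤ 17, return 6 + 10 = 16.
Mira + Atlas: cost 5 + 8 = 13 ≤ 17, return 9 + 10 = 19.
Canopus + Atlas: cost 9 + 8 = 17 ≤ 17, return 7 + 10 = 17.
Best is Mira and Atlas with total return 19.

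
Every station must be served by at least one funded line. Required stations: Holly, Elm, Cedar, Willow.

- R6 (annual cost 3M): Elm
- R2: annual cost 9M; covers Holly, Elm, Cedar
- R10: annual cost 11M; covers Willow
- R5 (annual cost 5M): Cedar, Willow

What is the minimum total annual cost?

This is an integer covering problem.
The greedy cost-per-new-station heuristic would pick R5, R6, and R2 for 17, but a cheaper cover exists.
Choose R2 and R5: together they cover Holly, Elm, Cedar, Willow — every station.
Total annual cost: 9 + 5 = 14.
No cover costs less than 14.

14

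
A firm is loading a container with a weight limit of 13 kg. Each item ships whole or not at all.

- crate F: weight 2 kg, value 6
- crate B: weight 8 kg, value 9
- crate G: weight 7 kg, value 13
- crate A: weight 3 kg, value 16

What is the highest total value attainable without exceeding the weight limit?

35

Allowing fractional choices, the relaxed optimum would be about 36.1, but items are indivisible.
crate G + crate A: weight 7 + 3 = 10 ≤ 13, value 13 + 16 = 29.
crate F + crate G + crate A: weight 2 + 7 + 3 = 12 ≤ 13, value 6 + 13 + 16 = 35.
crate F + crate B + crate A: weight 2 + 8 + 3 = 13 ≤ 13, value 6 + 9 + 16 = 31.
Best is crate F, crate G, and crate A with total value 35.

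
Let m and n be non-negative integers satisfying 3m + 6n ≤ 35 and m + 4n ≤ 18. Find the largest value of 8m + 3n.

The continuous relaxation peaks at (11.7, 0) with value 93.33; rounding to a feasible lattice point costs some objective.
(m,n)=(11,0): 3·11+6·0=33≤35, 1·11+4·0=11≤18, objective 88.
(m,n)=(10,0): 3·10+6·0=30≤35, 1·10+4·0=10≤18, objective 80.
Maximum is 88 at (m,n)=(11,0).

88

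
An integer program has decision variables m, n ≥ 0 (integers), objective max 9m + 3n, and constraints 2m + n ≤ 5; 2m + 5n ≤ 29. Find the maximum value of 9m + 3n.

(m,n)=(2,1): 2·2+1·1=5≤5, 2·2+5·1=9≤29, objective 21.
(m,n)=(2,0): 2·2+1·0=4≤5, 2·2+5·0=4≤29, objective 18.
(m,n)=(1,2): 2·1+1·2=4≤5, 2·1+5·2=12≤29, objective 15.
The best lattice point is (2,1), giving 21.

21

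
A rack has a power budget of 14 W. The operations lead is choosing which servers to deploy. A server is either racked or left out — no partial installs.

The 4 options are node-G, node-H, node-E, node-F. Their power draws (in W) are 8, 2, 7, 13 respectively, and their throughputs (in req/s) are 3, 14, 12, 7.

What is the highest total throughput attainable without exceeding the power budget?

This is a 0-1 knapsack instance.
node-H: power draw 2 ≤ 14, throughput 14.
node-G + node-H: power draw 8 + 2 = 10 ≤ 14, throughput 3 + 14 = 17.
node-H + node-E: power draw 2 + 7 = 9 ≤ 14, throughput 14 + 12 = 26.
Best is node-H and node-E with total throughput 26.

26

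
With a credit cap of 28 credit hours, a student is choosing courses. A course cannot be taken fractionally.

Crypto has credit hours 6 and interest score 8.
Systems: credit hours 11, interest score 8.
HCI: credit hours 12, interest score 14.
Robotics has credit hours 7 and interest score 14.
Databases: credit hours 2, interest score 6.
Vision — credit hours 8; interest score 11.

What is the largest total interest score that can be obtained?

This is a 0-1 knapsack instance.
Allowing fractional choices, the relaxed optimum would be about 44.8, but courses are indivisible.
Crypto + Robotics + Databases + Vision: credit hours 6 + 7 + 2 + 8 = 23 ≤ 28, interest score 8 + 14 + 6 + 11 = 39.
HCI + Robotics + Vision: credit hours 12 + 7 + 8 = 27 ≤ 28, interest score 14 + 14 + 11 = 39.
Crypto + HCI + Robotics + Databases: credit hours 6 + 12 + 7 + 2 = 27 ≤ 28, interest score 8 + 14 + 14 + 6 = 42.
Best is Crypto, HCI, Robotics, and Databases with total interest score 42.

42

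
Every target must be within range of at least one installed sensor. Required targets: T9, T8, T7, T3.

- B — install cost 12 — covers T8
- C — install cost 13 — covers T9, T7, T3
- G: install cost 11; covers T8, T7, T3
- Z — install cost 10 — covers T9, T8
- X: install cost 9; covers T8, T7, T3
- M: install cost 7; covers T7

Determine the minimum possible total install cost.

19

Choose Z and X: together they cover T9, T8, T7, T3 — every target.
Total install cost: 10 + 9 = 19.
No cover costs less than 19.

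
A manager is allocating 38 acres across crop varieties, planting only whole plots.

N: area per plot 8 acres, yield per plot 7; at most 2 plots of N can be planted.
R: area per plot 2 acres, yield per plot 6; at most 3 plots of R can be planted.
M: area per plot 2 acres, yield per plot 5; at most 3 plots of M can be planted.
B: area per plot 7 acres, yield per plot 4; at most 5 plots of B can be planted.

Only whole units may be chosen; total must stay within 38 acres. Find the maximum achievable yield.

51

This is a bounded integer knapsack.
R has the best ratio (6/2); taking only R gives at most 3×6 = 18 (stopped by the supply cap of 3).
Mixing does better — 2×N, 3×R, 3×M, and 1×B: area 35 ≤ 38, yield 2·7 + 3·6 + 3·5 + 1·4 = 51.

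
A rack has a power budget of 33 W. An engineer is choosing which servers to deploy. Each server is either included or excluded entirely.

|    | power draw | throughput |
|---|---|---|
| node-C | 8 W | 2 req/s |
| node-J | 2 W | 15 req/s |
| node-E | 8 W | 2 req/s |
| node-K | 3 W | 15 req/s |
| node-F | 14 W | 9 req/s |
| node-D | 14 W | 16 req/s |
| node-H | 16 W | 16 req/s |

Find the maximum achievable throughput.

55

This is an integer program with binary decision variables.
Take node-J, node-K, node-F, and node-D: power draw 2 + 3 + 14 + 14 = 33 ≤ 33, throughput 15 + 15 + 9 + 16 = 55.
No other feasible combination does better.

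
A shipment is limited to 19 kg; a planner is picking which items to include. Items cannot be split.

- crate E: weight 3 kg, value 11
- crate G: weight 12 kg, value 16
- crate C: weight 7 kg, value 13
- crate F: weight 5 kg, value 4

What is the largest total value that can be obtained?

crate E + crate G: weight 3 + 12 = 15 ≤ 19, value 11 + 16 = 27.
crate E + crate C + crate F: weight 3 + 7 + 5 = 15 ≤ 19, value 11 + 13 + 4 = 28.
crate G + crate C: weight 12 + 7 = 19 ≤ 19, value 16 + 13 = 29.
Best is crate G and crate C with total value 29.

29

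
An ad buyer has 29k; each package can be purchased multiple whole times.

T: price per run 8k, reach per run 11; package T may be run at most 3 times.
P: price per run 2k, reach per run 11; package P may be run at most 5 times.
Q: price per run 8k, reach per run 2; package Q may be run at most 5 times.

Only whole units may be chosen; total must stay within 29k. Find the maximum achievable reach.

77

P has the best ratio (11/2); taking only P gives at most 5×11 = 55 (stopped by the supply cap of 5).
Mixing does better — 2×T and 5×P: price 26 ≤ 29, reach 2·11 + 5·11 = 77.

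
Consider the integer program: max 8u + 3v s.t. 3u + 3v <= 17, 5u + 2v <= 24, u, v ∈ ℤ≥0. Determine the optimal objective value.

35

Relaxing integrality, the LP optimum is 38.40 at (u,v) = (4.8, 0), which is not an integer point.
(u,v)=(4,1): 3·4+3·1=15≤17, 5·4+2·1=22≤24, objective 35.
(u,v)=(4,0): 3·4+3·0=12≤17, 5·4+2·0=20≤24, objective 32.
(u,v)=(3,2): 3·3+3·2=15≤17, 5·3+2·2=19≤24, objective 30.
No feasible integer point exceeds 35.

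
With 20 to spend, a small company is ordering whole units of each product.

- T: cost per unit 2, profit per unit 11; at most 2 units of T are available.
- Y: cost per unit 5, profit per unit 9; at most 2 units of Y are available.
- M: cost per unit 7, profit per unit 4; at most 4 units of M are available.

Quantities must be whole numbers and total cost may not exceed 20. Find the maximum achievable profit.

40

This is a bounded integer knapsack.
T has the best ratio (11/2); taking only T gives at most 2×11 = 22 (stopped by the supply cap of 2).
Mixing does better — 2×T and 2×Y: cost 14 ≤ 20, profit 2·11 + 2·9 = 40.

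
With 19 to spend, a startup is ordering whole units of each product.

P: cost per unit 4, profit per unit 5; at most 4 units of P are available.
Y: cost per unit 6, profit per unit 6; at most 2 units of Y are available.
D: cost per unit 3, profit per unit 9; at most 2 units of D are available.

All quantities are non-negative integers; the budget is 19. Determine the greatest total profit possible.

33

This is a bounded integer knapsack.
3×P and 2×D: cost 18 ≤ 19, profit 3·5 + 2·9 = 33.
2×Y and 2×D: cost 18 ≤ 19, profit 2·6 + 2·9 = 30.
Best is 33.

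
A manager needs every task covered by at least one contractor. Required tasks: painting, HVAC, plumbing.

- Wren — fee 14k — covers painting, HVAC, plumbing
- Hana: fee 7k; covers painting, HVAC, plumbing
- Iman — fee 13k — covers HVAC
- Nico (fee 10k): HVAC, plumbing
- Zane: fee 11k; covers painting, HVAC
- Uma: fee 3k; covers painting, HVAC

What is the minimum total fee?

The greedy cost-per-new-task heuristic would pick Uma and Hana for 10, but a cheaper cover exists.
Hana alone covers painting, HVAC, plumbing — every task.
Total fee: 7.
No cover costs less than 7.

7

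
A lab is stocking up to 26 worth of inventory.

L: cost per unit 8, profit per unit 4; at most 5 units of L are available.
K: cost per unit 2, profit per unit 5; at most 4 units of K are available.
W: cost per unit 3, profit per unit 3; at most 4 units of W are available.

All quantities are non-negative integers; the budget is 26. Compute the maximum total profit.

33

Take 1×L, 4×K, and 3×W: cost 25 ≤ 26, profit 1·4 + 4·5 + 3·3 = 33.
K has the best ratio (5/2) and is taken to its limit of 4; remaining capacity is filled optimally with the others.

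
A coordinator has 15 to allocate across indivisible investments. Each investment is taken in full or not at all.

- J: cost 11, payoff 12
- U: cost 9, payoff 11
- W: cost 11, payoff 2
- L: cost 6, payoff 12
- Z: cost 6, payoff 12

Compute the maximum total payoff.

24

Allowing fractional choices, the relaxed optimum would be about 27.7, but investments are indivisible.
L + Z: cost 6 + 6 = 12 ≤ 15, payoff 12 + 12 = 24.
U + L: cost 9 + 6 = 15 ≤ 15, payoff 11 + 12 = 23.
Best is L and Z with total payoff 24.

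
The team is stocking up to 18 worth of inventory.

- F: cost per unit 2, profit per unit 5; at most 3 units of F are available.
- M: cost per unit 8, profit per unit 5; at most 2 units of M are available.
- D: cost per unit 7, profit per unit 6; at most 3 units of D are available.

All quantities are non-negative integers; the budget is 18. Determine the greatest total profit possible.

This is a bounded integer knapsack.
Take 2×F and 2×D: cost 18 ≤ 18, profit 2·5 + 2·6 = 22.
No other integer combination yields more.

22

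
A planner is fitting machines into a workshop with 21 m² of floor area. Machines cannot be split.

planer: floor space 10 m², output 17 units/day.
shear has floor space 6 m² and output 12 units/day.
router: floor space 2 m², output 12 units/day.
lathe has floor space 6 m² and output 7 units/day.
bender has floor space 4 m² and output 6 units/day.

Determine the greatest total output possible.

Allowing fractional choices, the relaxed optimum would be about 45.5, but machines are indivisible.
shear + router + lathe + bender: floor space 6 + 2 + 6 + 4 = 18 ≤ 21, output 12 + 12 + 7 + 6 = 37.
planer + shear + router: floor space 10 + 6 + 2 = 18 ≤ 21, output 17 + 12 + 12 = 41.
Best is planer, shear, and router with total output 41.

41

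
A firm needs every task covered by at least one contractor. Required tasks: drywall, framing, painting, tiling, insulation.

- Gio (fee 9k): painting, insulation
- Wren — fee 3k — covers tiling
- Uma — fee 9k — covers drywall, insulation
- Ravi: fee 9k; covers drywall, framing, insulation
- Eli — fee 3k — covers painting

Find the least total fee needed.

Choose Wren, Ravi, and Eli: together they cover drywall, framing, painting, tiling, insulation — every task.
Total fee: 3 + 9 + 3 = 15.

15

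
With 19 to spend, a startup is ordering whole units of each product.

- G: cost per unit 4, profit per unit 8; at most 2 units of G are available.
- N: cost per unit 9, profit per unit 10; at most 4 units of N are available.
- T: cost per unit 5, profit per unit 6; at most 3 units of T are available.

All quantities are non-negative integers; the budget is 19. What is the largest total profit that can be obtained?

This is a bounded integer knapsack.
Take 2×G and 2×T: cost 18 ≤ 19, profit 2·8 + 2·6 = 28.
G has the best ratio (8/4) and is taken to its limit of 2; remaining capacity is filled optimally with the others.

28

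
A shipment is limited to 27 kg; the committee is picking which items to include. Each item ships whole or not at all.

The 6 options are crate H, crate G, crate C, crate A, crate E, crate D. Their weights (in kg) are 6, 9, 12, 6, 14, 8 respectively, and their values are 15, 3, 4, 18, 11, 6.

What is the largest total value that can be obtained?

44

Allowing fractional choices, the relaxed optimum would be about 44.8, but items are indivisible.
crate H + crate A + crate E: weight 6 + 6 + 14 = 26 ≤ 27, value 15 + 18 + 11 = 44.
crate H + crate C + crate A: weight 6 + 12 + 6 = 24 ≤ 27, value 15 + 4 + 18 = 37.
crate H + crate A + crate D: weight 6 + 6 + 8 = 20 ≤ 27, value 15 + 18 + 6 = 39.
Best is crate H, crate A, and crate E with total value 44.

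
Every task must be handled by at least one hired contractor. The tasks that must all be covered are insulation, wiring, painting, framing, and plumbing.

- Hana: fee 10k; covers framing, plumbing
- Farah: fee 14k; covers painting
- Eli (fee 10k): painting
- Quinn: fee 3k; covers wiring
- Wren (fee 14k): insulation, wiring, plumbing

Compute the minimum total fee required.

The greedy cost-per-new-task heuristic would pick Quinn, Hana, Eli, and Wren for 37, but a cheaper cover exists.
Choose Hana, Eli, and Wren: together they cover insulation, wiring, painting, framing, plumbing — every task.
Total fee: 10 + 10 + 14 = 34.
No cover costs less than 34.

34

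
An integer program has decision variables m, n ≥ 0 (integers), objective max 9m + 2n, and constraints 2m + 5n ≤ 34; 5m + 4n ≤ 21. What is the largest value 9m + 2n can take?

The continuous relaxation peaks at (4.2, 0) with value 37.80; rounding to a feasible lattice point costs some objective.
(m,n)=(4,0): 2·4+5·0=8≤34, 5·4+4·0=20≤21, objective 36.
(m,n)=(3,1): 2·3+5·1=11≤34, 5·3+4·1=19≤21, objective 29.
(m,n)=(3,0): 2·3+5·0=6≤34, 5·3+4·0=15≤21, objective 27.
No feasible integer point exceeds 36.

36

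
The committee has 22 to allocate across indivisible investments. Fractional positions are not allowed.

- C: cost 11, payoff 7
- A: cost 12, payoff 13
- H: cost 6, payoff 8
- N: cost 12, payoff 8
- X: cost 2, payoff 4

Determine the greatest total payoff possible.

A + H + X: cost 12 + 6 + 2 = 20 ≤ 22, payoff 13 + 8 + 4 = 25.
H + N + X: cost 6 + 12 + 2 = 20 ≤ 22, payoff 8 + 8 + 4 = 20.
A + H: cost 12 + 6 = 18 ≤ 22, payoff 13 + 8 = 21.
Best is A, H, and X with total payoff 25.

25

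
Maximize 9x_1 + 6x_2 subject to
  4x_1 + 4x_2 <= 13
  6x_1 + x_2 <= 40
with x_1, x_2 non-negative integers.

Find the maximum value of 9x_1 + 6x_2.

(x_1,x_2)=(3,0) is feasible, giving 27.
(x_1,x_2)=(2,1) is feasible, giving 24.
The best lattice point is (3,0), giving 27.

27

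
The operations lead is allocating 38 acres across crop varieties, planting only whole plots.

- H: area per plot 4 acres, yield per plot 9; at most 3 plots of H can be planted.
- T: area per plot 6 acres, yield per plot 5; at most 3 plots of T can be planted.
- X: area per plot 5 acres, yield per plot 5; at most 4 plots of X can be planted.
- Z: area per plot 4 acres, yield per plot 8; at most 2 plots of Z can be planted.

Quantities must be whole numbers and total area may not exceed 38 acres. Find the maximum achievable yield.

58

H has the best ratio (9/4); taking only H gives at most 3×9 = 27 (stopped by the supply cap of 3).
Mixing does better — 3×H, 3×X, and 2×Z: area 35 ≤ 38, yield 3·9 + 3·5 + 2·8 = 58.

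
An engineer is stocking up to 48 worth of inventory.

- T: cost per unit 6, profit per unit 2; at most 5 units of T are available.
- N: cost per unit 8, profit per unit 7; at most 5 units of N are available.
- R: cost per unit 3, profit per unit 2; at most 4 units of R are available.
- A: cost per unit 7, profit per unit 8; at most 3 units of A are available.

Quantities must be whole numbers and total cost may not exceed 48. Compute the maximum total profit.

A has the best ratio (8/7); taking only A gives at most 3×8 = 24 (stopped by the supply cap of 3).
Mixing does better — 3×N, 1×R, and 3×A: cost 48 ≤ 48, profit 3·7 + 1·2 + 3·8 = 47.

47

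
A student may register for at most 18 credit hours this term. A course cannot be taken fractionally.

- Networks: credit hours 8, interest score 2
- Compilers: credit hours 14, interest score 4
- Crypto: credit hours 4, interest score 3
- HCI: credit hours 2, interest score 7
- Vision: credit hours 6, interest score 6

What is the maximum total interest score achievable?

16

Allowing fractional choices, the relaxed optimum would be about 17.7, but courses are indivisible.
Crypto + HCI + Vision: credit hours 4 + 2 + 6 = 12 ≤ 18, interest score 3 + 7 + 6 = 16.
Networks + HCI + Vision: credit hours 8 + 2 + 6 = 16 ≤ 18, interest score 2 + 7 + 6 = 15.
HCI + Vision: credit hours 2 + 6 = 8 ≤ 18, interest score 7 + 6 = 13.
Best is Crypto, HCI, and Vision with total interest score 16.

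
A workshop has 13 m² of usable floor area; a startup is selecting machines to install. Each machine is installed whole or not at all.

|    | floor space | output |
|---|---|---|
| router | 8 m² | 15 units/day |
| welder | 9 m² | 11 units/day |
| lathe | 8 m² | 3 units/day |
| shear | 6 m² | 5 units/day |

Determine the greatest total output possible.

15

router: floor space 8 ≤ 13, output 15.
welder: floor space 9 ≤ 13, output 11.
Best is router with total output 15.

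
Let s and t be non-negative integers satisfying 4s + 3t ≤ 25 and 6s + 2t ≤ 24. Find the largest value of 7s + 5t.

Relaxing integrality, the LP optimum is 42.40 at (s,t) = (2.2, 5.4), which is not an integer point.
(s,t)=(1,7): 4·1+3·7=25≤25, 6·1+2·7=20≤24, objective 42.
(s,t)=(0,8): 4·0+3·8=24≤25, 6·0+2·8=16≤24, objective 40.
(s,t)=(2,5): 4·2+3·5=23≤25, 6·2+2·5=22≤24, objective 39.
No feasible integer point exceeds 42.

42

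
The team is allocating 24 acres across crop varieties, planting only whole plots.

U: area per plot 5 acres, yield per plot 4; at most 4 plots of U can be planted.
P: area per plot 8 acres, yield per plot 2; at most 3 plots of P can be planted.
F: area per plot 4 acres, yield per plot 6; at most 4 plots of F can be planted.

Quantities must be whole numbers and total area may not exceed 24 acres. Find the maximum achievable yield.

28

Take 1×U and 4×F: area 21 ≤ 24, yield 1·4 + 4·6 = 28.
F has the best ratio (6/4) and is taken to its limit of 4; remaining capacity is filled optimally with the others.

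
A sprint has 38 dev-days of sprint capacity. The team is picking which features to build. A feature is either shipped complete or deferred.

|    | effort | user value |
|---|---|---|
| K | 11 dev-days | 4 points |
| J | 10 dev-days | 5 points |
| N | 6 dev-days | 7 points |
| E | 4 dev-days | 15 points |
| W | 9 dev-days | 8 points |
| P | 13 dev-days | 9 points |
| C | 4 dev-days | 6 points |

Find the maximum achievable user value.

This is an integer program with binary decision variables.
Allowing fractional choices, the relaxed optimum would be about 46.0, but features are indivisible.
N + E + W + P + C: effort 6 + 4 + 9 + 13 + 4 = 36 ≤ 38, user value 7 + 15 + 8 + 9 + 6 = 45.
J + N + E + P + C: effort 10 + 6 + 4 + 13 + 4 = 37 ≤ 38, user value 5 + 7 + 15 + 9 + 6 = 42.
Best is N, E, W, P, and C with total user value 45.

45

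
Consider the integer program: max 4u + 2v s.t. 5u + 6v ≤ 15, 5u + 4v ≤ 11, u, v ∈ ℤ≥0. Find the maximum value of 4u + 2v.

The continuous relaxation peaks at (2.2, 0) with value 8.80; rounding to a feasible lattice point costs some objective.
(u,v)=(2,0) is feasible, giving 8.
(u,v)=(1,1) is feasible, giving 6.
(u,v)=(1,0) is feasible, giving 4.
The best lattice point is (2,0), giving 8.

8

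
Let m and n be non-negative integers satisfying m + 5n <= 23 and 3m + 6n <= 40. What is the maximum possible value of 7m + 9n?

91

Relaxing integrality, the LP optimum is 93.33 at (m,n) = (13.3, 0), which is not an integer point.
(m,n)=(13,0): 1·13+5·0=13≤23, 3·13+6·0=39≤40, objective 91.
(m,n)=(12,0): 1·12+5·0=12≤23, 3·12+6·0=36≤40, objective 84.
No feasible integer point exceeds 91.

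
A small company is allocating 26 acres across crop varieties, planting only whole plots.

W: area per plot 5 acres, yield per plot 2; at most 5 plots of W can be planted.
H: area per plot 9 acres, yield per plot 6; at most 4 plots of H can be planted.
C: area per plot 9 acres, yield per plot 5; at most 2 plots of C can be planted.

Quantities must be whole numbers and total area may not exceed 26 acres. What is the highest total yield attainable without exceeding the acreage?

Take 1×W and 2×H: area 23 ≤ 26, yield 1·2 + 2·6 = 14.
No other integer combination yields more.

14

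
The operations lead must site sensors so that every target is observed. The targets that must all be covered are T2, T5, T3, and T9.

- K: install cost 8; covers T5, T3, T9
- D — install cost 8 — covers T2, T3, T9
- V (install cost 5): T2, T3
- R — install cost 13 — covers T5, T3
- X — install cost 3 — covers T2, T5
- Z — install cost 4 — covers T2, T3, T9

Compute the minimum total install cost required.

7

This is a weighted set-cover instance.
Choose X and Z: together they cover T2, T5, T3, T9 — every target.
Total install cost: 3 + 4 = 7.
No cover costs less than 7.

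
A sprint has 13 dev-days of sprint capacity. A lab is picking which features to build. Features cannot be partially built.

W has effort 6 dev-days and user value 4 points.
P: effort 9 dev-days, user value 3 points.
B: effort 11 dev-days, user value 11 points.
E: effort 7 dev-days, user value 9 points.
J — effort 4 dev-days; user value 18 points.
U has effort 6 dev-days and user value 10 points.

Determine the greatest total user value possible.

This is a 0-1 knapsack instance.
Allowing fractional choices, the relaxed optimum would be about 31.9, but features are indivisible.
E + J: effort 7 + 4 = 11 ≤ 13, user value 9 + 18 = 27.
J + U: effort 4 + 6 = 10 ≤ 13, user value 18 + 10 = 28.
W + J: effort 6 + 4 = 10 ≤ 13, user value 4 + 18 = 22.
Best is J and U with total user value 28.

28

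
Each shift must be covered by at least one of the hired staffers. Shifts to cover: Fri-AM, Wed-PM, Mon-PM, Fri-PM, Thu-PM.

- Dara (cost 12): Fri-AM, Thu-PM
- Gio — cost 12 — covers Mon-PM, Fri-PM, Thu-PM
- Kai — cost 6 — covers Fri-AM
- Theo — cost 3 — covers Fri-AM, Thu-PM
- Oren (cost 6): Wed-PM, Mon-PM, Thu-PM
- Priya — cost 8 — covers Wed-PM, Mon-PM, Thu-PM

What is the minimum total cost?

Choose Gio, Theo, and Oren: together they cover Fri-AM, Wed-PM, Mon-PM, Fri-PM, Thu-PM — every shift.
Total cost: 12 + 3 + 6 = 21.
No cover costs less than 21.

21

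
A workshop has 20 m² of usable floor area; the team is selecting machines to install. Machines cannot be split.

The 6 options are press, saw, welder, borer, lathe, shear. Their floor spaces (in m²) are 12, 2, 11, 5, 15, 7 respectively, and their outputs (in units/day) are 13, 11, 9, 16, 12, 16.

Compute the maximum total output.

43

Allowing fractional choices, the relaxed optimum would be about 49.5, but machines are indivisible.
saw + borer + shear: floor space 2 + 5 + 7 = 14 ≤ 20, output 11 + 16 + 16 = 43.
press + saw + borer: floor space 12 + 2 + 5 = 19 ≤ 20, output 13 + 11 + 16 = 40.
Best is saw, borer, and shear with total output 43.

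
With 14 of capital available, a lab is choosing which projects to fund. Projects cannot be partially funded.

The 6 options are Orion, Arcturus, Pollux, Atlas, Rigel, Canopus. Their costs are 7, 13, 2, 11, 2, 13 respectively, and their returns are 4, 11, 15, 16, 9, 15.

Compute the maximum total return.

Take Pollux and Atlas: cost 2 + 11 = 13 ≤ 14, return 15 + 16 = 31.
No other feasible combination does better.

31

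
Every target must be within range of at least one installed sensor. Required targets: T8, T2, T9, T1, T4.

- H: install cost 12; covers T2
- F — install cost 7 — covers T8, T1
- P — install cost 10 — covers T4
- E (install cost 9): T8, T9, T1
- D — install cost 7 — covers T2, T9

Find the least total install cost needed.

24

The greedy cost-per-new-target heuristic would pick E, D, and P for 26, but a cheaper cover exists.
Choose F, P, and D: together they cover T8, T2, T9, T1, T4 — every target.
Total install cost: 7 + 10 + 7 = 24.
No cover costs less than 24.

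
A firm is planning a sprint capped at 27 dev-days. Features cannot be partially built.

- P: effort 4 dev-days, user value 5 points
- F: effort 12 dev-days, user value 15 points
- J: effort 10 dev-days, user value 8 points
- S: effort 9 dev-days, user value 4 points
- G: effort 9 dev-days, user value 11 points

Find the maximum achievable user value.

31

This is a 0-1 knapsack instance.
Take P, F, and G: effort 4 + 12 + 9 = 25 ≤ 27, user value 5 + 15 + 11 = 31.
No other feasible combination does better.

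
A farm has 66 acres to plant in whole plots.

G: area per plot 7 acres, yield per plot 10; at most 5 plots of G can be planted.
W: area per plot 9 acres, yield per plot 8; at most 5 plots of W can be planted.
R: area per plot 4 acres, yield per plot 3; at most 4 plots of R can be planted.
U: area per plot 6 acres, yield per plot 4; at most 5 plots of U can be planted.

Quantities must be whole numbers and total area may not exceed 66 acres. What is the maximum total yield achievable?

77

5×G, 2×W, and 3×R: area 65 ≤ 66, yield 5·10 + 2·8 + 3·3 = 75.
5×G, 3×W, and 1×R: area 66 ≤ 66, yield 5·10 + 3·8 + 1·3 = 77.
Best is 77.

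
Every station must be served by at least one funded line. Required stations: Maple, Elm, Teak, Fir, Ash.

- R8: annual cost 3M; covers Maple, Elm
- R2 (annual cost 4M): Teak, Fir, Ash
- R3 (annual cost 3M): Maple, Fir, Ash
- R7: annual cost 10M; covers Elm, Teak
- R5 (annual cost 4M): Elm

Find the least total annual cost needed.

7

This is an integer covering problem.
Choose R8 and R2: together they cover Maple, Elm, Teak, Fir, Ash — every station.
Total annual cost: 3 + 4 = 7.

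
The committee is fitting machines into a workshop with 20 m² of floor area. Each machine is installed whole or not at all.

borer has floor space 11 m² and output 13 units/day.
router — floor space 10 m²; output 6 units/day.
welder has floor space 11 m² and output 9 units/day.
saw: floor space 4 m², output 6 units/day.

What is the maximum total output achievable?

Allowing fractional choices, the relaxed optimum would be about 23.1, but machines are indivisible.
welder + saw: floor space 11 + 4 = 15 ≤ 20, output 9 + 6 = 15.
borer + saw: floor space 11 + 4 = 15 ≤ 20, output 13 + 6 = 19.
Best is borer and saw with total output 19.

19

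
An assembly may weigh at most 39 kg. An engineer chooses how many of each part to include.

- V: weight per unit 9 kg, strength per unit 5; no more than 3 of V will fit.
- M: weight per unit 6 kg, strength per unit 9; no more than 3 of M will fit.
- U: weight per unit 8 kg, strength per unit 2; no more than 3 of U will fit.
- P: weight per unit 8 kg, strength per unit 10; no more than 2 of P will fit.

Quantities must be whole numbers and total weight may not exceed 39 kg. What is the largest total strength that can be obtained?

M has the best ratio (9/6); taking only M gives at most 3×9 = 27 (stopped by the supply cap of 3).
Mixing does better — 3×M and 2×P: weight 34 ≤ 39, strength 3·9 + 2·10 = 47.

47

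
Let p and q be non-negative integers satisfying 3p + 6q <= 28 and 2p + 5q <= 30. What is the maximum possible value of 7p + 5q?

63

Relaxing integrality, the LP optimum is 65.33 at (p,q) = (9.33, 0), which is not an integer point.
(p,q)=(9,0): 3·9+6·0=27≤28, 2·9+5·0=18≤30, objective 63.
(p,q)=(8,0): 3·8+6·0=24≤28, 2·8+5·0=16≤30, objective 56.
Maximum is 63 at (p,q)=(9,0).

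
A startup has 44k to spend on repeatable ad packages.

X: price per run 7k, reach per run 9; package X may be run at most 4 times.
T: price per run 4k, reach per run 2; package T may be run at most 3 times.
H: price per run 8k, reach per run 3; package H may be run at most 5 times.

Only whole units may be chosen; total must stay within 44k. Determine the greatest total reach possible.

4×X, 2×T, and 1×H: price 44 ≤ 44, reach 4·9 + 2·2 + 1·3 = 43.
4×X and 2×H: price 44 ≤ 44, reach 4·9 + 2·3 = 42.
Best is 43.

43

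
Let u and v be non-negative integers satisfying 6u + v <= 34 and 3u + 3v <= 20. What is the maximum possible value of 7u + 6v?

41

The continuous relaxation peaks at (5.47, 1.2) with value 45.47; rounding to a feasible lattice point costs some objective.
(u,v)=(5,1): 6·5+1·1=31≤34, 3·5+3·1=18≤20, objective 41.
(u,v)=(4,2): 6·4+1·2=26≤34, 3·4+3·2=18≤20, objective 40.
(u,v)=(5,0): 6·5+1·0=30≤34, 3·5+3·0=15≤20, objective 35.
(u,v)=(4,1): 6·4+1·1=25≤34, 3·4+3·1=15≤20, objective 34.
Maximum is 41 at (u,v)=(5,1).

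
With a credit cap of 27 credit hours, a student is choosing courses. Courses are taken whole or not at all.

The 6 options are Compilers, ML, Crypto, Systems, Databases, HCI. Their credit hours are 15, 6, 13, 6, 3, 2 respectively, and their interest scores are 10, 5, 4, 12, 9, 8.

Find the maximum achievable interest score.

Treat it as a binary knapsack problem.
Allowing fractional choices, the relaxed optimum would be about 40.7, but courses are indivisible.
Crypto + Systems + Databases + HCI: credit hours 13 + 6 + 3 + 2 = 24 ≤ 27, interest score 4 + 12 + 9 + 8 = 33.
ML + Systems + Databases + HCI: credit hours 6 + 6 + 3 + 2 = 17 ≤ 27, interest score 5 + 12 + 9 + 8 = 34.
Compilers + Systems + Databases + HCI: credit hours 15 + 6 + 3 + 2 = 26 ≤ 27, interest score 10 + 12 + 9 + 8 = 39.
Best is Compilers, Systems, Databases, and HCI with total interest score 39.

39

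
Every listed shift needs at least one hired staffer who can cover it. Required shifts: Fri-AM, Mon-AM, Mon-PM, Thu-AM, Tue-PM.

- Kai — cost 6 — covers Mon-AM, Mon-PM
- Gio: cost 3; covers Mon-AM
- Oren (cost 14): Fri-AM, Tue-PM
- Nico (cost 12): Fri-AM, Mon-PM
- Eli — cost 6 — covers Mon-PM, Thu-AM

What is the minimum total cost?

23

Choose Gio, Oren, and Eli: together they cover Fri-AM, Mon-AM, Mon-PM, Thu-AM, Tue-PM — every shift.
Total cost: 3 + 14 + 6 = 23.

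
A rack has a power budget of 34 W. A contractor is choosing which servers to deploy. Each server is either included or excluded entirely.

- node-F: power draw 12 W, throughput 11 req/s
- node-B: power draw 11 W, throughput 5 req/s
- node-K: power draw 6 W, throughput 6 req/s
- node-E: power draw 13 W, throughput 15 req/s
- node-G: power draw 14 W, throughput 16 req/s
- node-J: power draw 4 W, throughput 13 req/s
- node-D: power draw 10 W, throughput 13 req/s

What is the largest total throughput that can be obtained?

48

This is an integer program with binary decision variables.
node-E + node-G + node-J: power draw 13 + 14 + 4 = 31 ≤ 34, throughput 15 + 16 + 13 = 44.
node-K + node-E + node-J + node-D: power draw 6 + 13 + 4 + 10 = 33 ≤ 34, throughput 6 + 15 + 13 + 13 = 47.
node-K + node-G + node-J + node-D: power draw 6 + 14 + 4 + 10 = 34 ≤ 34, throughput 6 + 16 + 13 + 13 = 48.
Best is node-K, node-G, node-J, and node-D with total throughput 48.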